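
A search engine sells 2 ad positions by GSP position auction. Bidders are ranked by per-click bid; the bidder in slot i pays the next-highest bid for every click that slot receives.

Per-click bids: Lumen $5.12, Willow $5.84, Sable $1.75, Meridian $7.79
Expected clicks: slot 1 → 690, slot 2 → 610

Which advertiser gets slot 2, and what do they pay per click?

Willow; $5.12 per click

Per-click bids in order: $7.79 (Meridian) > $5.84 (Willow) > $5.12 (Lumen) > …
Slot 2 goes to the second-ranked bidder, Willow, who pays the next bid down: $5.12/click.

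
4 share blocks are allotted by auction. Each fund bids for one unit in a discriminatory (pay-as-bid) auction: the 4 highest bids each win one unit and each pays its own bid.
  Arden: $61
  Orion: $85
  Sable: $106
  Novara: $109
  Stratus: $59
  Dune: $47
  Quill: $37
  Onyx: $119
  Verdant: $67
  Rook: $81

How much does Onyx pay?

Ordering the bids: 119 (Onyx), 109 (Novara), 106 (Sable), 85 (Orion), 81 (Rook), 67 (Verdant), …
Top 4: Onyx, Novara, Sable, Orion.
Onyx wins → own bid $119.

Onyx pays $119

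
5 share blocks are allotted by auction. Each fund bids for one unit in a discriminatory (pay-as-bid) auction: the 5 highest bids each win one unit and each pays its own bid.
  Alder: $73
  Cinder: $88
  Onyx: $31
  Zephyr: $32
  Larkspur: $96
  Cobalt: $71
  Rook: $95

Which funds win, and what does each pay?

Sorting: 96 (Larkspur), 95 (Rook), 88 (Cinder), 73 (Alder), 71 (Cobalt), 32 (Zephyr), 31 (Onyx)
The 5 highest are Larkspur, Rook, Cinder, Alder, Cobalt.
Each winner pays its own bid: Larkspur $96, Rook $95, Cinder $88, Alder $73, Cobalt $71.

Larkspur $96, Rook $95, Cinder $88, Alder $73, Cobalt $71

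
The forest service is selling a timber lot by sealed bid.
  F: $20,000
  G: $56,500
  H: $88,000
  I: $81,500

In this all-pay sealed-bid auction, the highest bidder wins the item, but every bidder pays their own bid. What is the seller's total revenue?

Total revenue: $246,000

Bids in order: 88,000 (H) > 81,500 (I) > 56,500 (G) > 20,000 (F)
Every bidder forfeits their bid regardless of winning.
Revenue = 20,000 + 56,500 + 88,000 + 81,500 = $246,000.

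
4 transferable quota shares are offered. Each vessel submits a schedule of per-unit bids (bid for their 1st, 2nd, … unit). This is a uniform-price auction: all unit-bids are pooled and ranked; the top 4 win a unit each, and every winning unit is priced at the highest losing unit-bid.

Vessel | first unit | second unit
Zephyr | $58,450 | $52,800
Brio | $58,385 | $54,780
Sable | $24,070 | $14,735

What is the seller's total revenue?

Total revenue: $96,280

All unit-bids, highest first — top 4: 58,450 (Zephyr-1), 58,385 (Brio-1), 54,780 (Brio-2), 52,800 (Zephyr-2)
First bid not allocated: $24,070.
Allocation: Brio 2, Zephyr 2. Every unit priced at $24,070.
Revenue = 4 × 24,070 = $96,280.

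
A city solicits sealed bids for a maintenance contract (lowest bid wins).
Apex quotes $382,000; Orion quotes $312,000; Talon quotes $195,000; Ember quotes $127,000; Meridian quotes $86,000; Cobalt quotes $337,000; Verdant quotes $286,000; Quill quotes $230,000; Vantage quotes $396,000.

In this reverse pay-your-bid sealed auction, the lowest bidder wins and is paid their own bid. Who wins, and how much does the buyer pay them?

Bids in order: 86,000 (Meridian) < 127,000 (Ember) < 195,000 (Talon) < 230,000 (Quill) < 286,000 (Verdant) < 312,000 (Orion) < …
First-price: Meridian is paid what they bid, $86,000.

Meridian is paid $86,000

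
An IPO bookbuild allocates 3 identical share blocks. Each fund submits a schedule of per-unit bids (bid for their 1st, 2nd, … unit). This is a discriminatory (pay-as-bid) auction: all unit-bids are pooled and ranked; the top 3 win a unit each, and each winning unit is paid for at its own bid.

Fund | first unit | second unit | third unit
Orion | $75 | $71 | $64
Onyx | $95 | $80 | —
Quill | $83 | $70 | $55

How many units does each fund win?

Merging the schedules and taking the best 3: 95 (Onyx-1), 83 (Quill-1), 80 (Onyx-2)
Next rejected bid: $75 (not a price — pay-as-bid).
Allocation: Onyx 2, Quill 1.

Onyx 2, Quill 1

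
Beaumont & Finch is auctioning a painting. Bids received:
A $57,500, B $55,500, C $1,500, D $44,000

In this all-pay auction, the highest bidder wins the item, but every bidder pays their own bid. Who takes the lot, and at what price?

A pays $57,500

All-pay auction: the highest bidder wins the item, but every bidder pays their own bid.
Bids in order: 57,500 (A) > 55,500 (B) > 44,000 (D) > 1,500 (C)
A is highest and takes the item; every bidder forfeits their bid.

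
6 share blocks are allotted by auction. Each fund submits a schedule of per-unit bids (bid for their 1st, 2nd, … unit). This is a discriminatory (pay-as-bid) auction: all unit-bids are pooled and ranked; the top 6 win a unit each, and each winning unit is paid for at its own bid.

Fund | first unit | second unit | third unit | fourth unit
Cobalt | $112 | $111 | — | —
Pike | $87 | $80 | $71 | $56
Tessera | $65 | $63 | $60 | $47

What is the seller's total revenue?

Total revenue: $526

Merging the schedules and taking the best 6: 112 (Cobalt-1), 111 (Cobalt-2), 87 (Pike-1), 80 (Pike-2), 71 (Pike-3), 65 (Tessera-1)
Next rejected bid: $63 (not a price — pay-as-bid).
Each winning unit pays its own bid.
Revenue = 112 + 111 + 87 + 80 + 71 + 65 = $526.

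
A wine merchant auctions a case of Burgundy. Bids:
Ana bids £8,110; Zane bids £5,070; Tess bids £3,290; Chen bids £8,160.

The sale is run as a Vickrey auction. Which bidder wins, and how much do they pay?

Chen pays £8,110

Sorting bids: 8,160 (Chen) > 8,110 (Ana) > 5,070 (Zane) > 3,290 (Tess)
Second-price: Chen pays Ana's bid of £8,110.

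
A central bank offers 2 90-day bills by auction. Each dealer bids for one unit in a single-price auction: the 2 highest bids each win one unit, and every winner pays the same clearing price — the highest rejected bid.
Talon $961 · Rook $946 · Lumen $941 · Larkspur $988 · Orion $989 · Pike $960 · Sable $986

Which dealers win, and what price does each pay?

Orion, Larkspur; each pays $986

Sorting: 989 (Orion), 988 (Larkspur), 986 (Sable), 961 (Talon), …
Winners (2 units): Orion, Larkspur.
Highest unsuccessful bid: $986 → clearing price.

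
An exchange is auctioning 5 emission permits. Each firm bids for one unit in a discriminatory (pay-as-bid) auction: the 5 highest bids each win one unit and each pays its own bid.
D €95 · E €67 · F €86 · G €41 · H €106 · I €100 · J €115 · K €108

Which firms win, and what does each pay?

J €115, K €108, H €106, I €100, D €95

Bids ranked high→low: 115 (J), 108 (K), 106 (H), 100 (I), 95 (D), 86 (F), 67 (E), …
The 5 highest are J, K, H, I, D.
Each winner pays its own bid: J €115, K €108, H €106, I €100, D €95.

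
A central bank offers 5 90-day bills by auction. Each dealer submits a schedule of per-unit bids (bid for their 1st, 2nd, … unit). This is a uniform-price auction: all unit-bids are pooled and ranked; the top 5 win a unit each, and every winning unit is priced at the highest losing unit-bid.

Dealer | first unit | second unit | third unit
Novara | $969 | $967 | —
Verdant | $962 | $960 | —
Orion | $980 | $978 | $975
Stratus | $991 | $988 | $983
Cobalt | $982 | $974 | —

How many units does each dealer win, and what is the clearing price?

Cobalt 1, Orion 1, Stratus 3; clearing price $978

Merging the schedules and taking the best 5: 991 (Stratus-1), 988 (Stratus-2), 983 (Stratus-3), 982 (Cobalt-1), 980 (Orion-1)
Highest rejected unit-bid = $978.
Allocation: Cobalt 1, Orion 1, Stratus 3.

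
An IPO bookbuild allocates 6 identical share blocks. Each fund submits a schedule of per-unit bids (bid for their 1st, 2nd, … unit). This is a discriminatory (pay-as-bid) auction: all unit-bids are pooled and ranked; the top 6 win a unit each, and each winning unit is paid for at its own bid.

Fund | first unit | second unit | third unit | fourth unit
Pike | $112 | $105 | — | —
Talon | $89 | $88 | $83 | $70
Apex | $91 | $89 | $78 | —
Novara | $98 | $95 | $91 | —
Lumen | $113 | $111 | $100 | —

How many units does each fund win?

All unit-bids, highest first — top 6: 113 (Lumen-1), 112 (Pike-1), 111 (Lumen-2), 105 (Pike-2), 100 (Lumen-3), 98 (Novara-1)
Next rejected bid: $95 (not a price — pay-as-bid).
Allocation: Lumen 3, Novara 1, Pike 2.

Lumen 3, Novara 1, Pike 2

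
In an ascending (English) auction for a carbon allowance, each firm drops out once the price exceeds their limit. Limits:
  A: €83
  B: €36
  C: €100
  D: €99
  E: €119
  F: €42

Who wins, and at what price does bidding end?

Limits ranked: 119 (E) > 100 (C) > 99 (D) > 83 (A) > 42 (F) > 36 (B)
C is the last rival to drop out, at €100; E remains and wins at that price.

E wins at €100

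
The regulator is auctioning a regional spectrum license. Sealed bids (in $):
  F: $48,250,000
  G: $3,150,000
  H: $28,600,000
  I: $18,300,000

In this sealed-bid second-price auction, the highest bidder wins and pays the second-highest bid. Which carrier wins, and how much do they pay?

Bids in order: 48,250,000 (F) > 28,600,000 (H) > 18,300,000 (I) > 3,150,000 (G)
F wins with the highest bid; price is set by the runner-up at $28,600,000.

F pays $28,600,000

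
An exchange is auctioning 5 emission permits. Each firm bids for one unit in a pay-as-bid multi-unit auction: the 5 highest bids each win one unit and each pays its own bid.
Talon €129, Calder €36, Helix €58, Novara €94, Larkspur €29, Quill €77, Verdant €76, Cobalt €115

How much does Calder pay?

Ordering the bids: 129 (Talon), 115 (Cobalt), 94 (Novara), 77 (Quill), 76 (Verdant), 58 (Helix), 36 (Calder), …
Winners (5 units): Talon, Cobalt, Novara, Quill, Verdant.
Calder does not win → €0.

Calder pays €0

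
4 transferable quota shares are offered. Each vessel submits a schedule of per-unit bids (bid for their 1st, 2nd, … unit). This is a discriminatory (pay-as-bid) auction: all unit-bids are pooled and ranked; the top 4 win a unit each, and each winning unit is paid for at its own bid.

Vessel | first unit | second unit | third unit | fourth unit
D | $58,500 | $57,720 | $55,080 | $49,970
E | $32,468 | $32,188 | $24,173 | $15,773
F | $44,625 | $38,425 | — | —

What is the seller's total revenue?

Total revenue: $221,270

Pooled unit-bids ranked (top 4): 58,500 (D-1), 57,720 (D-2), 55,080 (D-3), 49,970 (D-4)
Next rejected bid: $44,625 (not a price — pay-as-bid).
Each winning unit pays its own bid.
Revenue = 58,500 + 57,720 + 55,080 + 49,970 = $221,270.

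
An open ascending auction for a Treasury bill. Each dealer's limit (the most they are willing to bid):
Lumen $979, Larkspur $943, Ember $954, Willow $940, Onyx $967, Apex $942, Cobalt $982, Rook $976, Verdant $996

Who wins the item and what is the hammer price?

Verdant wins at $982

Rule: the price rises until one bidder remains; the winner pays the price at which the last rival dropped out.
Sorting limits: 996 (Verdant) > 982 (Cobalt) > 979 (Lumen) > 976 (Rook) > 967 (Onyx) > 954 (Ember) > …
Cobalt is the last rival to drop out, at $982; Verdant remains and wins at that price.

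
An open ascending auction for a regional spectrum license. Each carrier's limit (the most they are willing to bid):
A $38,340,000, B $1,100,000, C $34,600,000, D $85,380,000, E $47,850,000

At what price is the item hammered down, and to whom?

Sorting limits: 85,380,000 (D) > 47,850,000 (E) > 38,340,000 (A) > 34,600,000 (C) > 1,100,000 (B)
Bidding ends when E exits at $47,850,000; D takes it.

D wins at $47,850,000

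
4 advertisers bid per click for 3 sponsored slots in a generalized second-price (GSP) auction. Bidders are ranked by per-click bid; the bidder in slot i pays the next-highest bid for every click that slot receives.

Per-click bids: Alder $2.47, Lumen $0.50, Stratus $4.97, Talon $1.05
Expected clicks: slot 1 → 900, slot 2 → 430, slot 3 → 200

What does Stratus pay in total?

Per-click bids in order: $4.97 (Stratus) > $2.47 (Alder) > $1.05 (Talon) > $0.50 (Lumen)
Stratus holds slot 1 → pays next bid $2.47 × 900 clicks = $2223.00.

Stratus pays $2223.00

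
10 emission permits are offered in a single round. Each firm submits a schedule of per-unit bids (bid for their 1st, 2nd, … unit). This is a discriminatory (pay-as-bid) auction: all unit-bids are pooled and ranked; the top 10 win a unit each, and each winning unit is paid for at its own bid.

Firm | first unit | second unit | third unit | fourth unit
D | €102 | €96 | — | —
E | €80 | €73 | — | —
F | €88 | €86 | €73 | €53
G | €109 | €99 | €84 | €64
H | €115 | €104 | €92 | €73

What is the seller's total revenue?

Total revenue: €975

All unit-bids, highest first — top 10: 115 (H-1), 109 (G-1), 104 (H-2), 102 (D-1), 99 (G-2), 96 (D-2), 92 (H-3), 88 (F-1), 86 (F-2), 84 (G-3)
Next rejected bid: €80 (not a price — pay-as-bid).
Each winning unit pays its own bid.
Revenue = 115 + 109 + 104 + 102 + 99 + 96 + 92 + 88 + 86 + 84 = €975.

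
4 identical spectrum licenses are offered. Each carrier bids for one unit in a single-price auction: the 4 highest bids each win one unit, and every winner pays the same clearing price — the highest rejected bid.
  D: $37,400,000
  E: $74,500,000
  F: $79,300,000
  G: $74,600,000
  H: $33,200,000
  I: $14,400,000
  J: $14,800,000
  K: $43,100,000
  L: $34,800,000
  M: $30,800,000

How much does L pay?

L pays $0

Bids ranked high→low: 79,300,000 (F), 74,600,000 (G), 74,500,000 (E), 43,100,000 (K), 37,400,000 (D), 34,800,000 (L), …
The 4 highest are F, G, E, K.
Highest unsuccessful bid: $37,400,000 → clearing price.
L does not win → pays $0.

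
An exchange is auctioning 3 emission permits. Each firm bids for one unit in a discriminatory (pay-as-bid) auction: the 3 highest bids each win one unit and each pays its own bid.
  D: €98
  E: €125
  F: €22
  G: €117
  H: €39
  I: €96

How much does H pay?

Ordering the bids: 125 (E), 117 (G), 98 (D), 96 (I), 39 (H), …
Winners (3 units): E, G, D.
H does not win → €0.

H pays €0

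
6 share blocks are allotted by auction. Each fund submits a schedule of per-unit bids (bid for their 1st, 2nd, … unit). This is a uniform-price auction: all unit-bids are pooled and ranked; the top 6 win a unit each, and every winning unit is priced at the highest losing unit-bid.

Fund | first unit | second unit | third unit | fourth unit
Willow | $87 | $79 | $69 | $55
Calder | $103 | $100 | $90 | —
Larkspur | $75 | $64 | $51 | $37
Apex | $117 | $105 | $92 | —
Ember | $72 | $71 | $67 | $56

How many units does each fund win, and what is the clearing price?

All unit-bids, highest first — top 6: 117 (Apex-1), 105 (Apex-2), 103 (Calder-1), 100 (Calder-2), 92 (Apex-3), 90 (Calder-3)
First bid not allocated: $87.
Allocation: Apex 3, Calder 3.

Apex 3, Calder 3; clearing price $87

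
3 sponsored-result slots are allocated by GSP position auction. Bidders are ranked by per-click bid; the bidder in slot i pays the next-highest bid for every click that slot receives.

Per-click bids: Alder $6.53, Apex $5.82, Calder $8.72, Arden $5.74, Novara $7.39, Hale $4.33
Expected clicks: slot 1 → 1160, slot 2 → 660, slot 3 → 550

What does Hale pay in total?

Sorting advertisers: $8.72 (Calder) > $7.39 (Novara) > $6.53 (Alder) > $5.82 (Apex) > …
Hale ranks below slot 3 → no slot, pays nothing.

Hale pays $0.00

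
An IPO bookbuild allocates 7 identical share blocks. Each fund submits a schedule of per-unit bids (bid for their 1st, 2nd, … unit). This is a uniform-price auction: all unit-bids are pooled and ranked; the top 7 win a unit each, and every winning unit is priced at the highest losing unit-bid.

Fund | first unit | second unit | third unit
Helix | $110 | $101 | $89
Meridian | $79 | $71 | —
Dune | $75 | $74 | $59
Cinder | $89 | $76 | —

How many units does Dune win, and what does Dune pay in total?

Merging the schedules and taking the best 7: 110 (Helix-1), 101 (Helix-2), 89 (Helix-3), 89 (Cinder-1), 79 (Meridian-1), 76 (Cinder-2), 75 (Dune-1)
Highest rejected unit-bid = $74.
Dune wins 1 unit(s) at $74 each.

Dune: 1 unit, pays $74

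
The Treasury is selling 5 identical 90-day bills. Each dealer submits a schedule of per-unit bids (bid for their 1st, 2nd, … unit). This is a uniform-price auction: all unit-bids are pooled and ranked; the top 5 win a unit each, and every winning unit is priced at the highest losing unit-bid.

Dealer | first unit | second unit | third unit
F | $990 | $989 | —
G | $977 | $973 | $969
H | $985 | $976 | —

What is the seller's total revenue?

Total revenue: $4,865

Pooled unit-bids ranked (top 5): 990 (F-1), 989 (F-2), 985 (H-1), 977 (G-1), 976 (H-2)
First bid not allocated: $973.
Allocation: F 2, G 1, H 2. Every unit priced at $973.
Revenue = 5 × 973 = $4,865.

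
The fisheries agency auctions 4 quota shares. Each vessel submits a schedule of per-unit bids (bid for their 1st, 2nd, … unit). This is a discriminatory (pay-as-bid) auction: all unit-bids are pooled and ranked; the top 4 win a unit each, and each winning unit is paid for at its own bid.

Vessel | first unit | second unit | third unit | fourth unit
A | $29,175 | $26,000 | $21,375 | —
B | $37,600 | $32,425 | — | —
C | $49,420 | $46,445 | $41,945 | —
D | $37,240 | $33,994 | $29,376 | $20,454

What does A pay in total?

Merging the schedules and taking the best 4: 49,420 (C-1), 46,445 (C-2), 41,945 (C-3), 37,600 (B-1)
Next rejected bid: $37,240 (not a price — pay-as-bid).
A wins no units.

A pays $0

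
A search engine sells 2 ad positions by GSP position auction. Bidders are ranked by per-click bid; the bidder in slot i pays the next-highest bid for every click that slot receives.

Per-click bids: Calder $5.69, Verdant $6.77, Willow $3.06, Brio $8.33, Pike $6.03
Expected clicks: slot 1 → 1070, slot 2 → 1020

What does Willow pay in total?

Per-click bids in order: $8.33 (Brio) > $6.77 (Verdant) > $6.03 (Pike) > …
Willow ranks below slot 2 → no slot, pays nothing.

Willow pays $0.00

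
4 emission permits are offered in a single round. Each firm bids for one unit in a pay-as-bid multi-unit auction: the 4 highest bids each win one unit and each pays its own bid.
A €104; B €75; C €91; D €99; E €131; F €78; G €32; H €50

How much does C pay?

C pays €91

Sorting: 131 (E), 104 (A), 99 (D), 91 (C), 78 (F), 75 (B), …
Winners (4 units): E, A, D, C.
C wins → own bid €91.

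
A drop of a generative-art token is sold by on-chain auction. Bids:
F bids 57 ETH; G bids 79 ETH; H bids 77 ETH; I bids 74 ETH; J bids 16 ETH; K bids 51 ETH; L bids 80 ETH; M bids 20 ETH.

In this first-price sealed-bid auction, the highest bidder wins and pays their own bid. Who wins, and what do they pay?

L pays 80 ETH

Rule: the highest bidder wins and pays their own bid.
Sorting bids: 80 (L) > 79 (G) > 77 (H) > 74 (I) > 57 (F) > 51 (K) > …
First-price: L pays what they bid, 80 ETH.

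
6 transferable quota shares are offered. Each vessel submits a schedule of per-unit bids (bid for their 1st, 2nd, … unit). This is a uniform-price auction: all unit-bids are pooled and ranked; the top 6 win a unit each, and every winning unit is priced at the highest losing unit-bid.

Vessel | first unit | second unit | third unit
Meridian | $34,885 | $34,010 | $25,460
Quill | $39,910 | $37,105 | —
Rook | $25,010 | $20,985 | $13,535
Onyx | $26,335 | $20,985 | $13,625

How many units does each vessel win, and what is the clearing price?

Meridian 3, Onyx 1, Quill 2; clearing price $25,010

All unit-bids, highest first — top 6: 39,910 (Quill-1), 37,105 (Quill-2), 34,885 (Meridian-1), 34,010 (Meridian-2), 26,335 (Onyx-1), 25,460 (Meridian-3)
First bid not allocated: $25,010.
Allocation: Meridian 3, Onyx 1, Quill 2.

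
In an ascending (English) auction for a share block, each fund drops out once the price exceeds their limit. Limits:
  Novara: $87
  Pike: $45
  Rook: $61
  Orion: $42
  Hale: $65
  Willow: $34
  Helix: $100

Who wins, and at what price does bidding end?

Open ascending-bid auction: the price rises until one bidder remains; the winner pays the price at which the last rival dropped out.
Sorting limits: 100 (Helix) > 87 (Novara) > 65 (Hale) > 61 (Rook) > 45 (Pike) > 42 (Orion) > …
Novara is the last rival to drop out, at $87; Helix remains and wins at that price.

Helix wins at $87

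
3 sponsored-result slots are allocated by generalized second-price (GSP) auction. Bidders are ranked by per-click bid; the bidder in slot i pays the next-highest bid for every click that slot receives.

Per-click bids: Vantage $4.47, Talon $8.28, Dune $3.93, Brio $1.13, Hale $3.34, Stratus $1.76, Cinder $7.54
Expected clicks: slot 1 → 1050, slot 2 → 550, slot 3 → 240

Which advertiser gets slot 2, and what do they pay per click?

Cinder; $4.47 per click

Sorting advertisers: $8.28 (Talon) > $7.54 (Cinder) > $4.47 (Vantage) > $3.93 (Dune) > …
Slot 2 goes to the second-ranked bidder, Cinder, who pays the next bid down: $4.47/click.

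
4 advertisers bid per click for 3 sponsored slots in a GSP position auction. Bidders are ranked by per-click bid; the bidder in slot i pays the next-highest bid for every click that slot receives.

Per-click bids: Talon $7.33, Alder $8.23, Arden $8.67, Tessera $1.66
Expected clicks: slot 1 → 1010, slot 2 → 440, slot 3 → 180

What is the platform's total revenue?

Sorting advertisers: $8.67 (Arden) > $8.23 (Alder) > $7.33 (Talon) > $1.66 (Tessera)
Slot 1: Arden pays $8.23 × 1010 = $8312.30
Slot 2: Alder pays $7.33 × 440 = $3225.20
Slot 3: Talon pays $1.66 × 180 = $298.80
Total = $11836.30

Total revenue: $11836.30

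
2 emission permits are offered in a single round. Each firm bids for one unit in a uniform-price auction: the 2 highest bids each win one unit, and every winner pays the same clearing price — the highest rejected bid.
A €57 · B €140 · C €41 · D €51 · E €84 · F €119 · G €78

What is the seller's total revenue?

Total revenue: €168

Bids ranked high→low: 140 (B), 119 (F), 84 (E), 78 (G), …
Top 2: B, F.
Highest unsuccessful bid: €84 → clearing price.
Total revenue = 2 × €84 = €168.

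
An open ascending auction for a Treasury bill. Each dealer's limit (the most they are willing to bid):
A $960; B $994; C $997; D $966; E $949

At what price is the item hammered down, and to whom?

C wins at $994

Limits in order: 997 (C) > 994 (B) > 966 (D) > 960 (A) > 949 (E)
Bidding ends when B exits at $994; C takes it.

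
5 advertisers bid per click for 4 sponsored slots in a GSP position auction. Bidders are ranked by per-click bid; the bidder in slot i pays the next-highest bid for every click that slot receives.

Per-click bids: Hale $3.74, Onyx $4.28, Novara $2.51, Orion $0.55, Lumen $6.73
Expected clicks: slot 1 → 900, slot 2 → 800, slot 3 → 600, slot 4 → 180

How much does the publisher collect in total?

Sorting advertisers: $6.73 (Lumen) > $4.28 (Onyx) > $3.74 (Hale) > $2.51 (Novara) > $0.55 (Orion)
Slot 1: Lumen pays $4.28 × 900 = $3852.00
Slot 2: Onyx pays $3.74 × 800 = $2992.00
Slot 3: Hale pays $2.51 × 600 = $1506.00
Slot 4: Novara pays $0.55 × 180 = $99.00
Total = $8449.00

Total revenue: $8449.00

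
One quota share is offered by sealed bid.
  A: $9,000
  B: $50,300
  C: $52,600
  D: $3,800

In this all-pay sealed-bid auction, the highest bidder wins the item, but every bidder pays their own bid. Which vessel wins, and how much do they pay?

C pays $52,600

Sorting bids: 52,600 (C) > 50,300 (B) > 9,000 (A) > 3,800 (D)
C is highest and takes the item; every bidder forfeits their bid.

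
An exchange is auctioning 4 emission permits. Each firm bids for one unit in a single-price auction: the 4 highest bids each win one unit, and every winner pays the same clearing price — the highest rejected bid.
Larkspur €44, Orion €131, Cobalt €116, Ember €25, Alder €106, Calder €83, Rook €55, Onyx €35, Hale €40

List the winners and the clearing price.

Sorting: 131 (Orion), 116 (Cobalt), 106 (Alder), 83 (Calder), 55 (Rook), 44 (Larkspur), …
Top 4: Orion, Cobalt, Alder, Calder.
Clearing price = highest rejected bid = €55.

Orion, Cobalt, Alder, Calder; each pays €55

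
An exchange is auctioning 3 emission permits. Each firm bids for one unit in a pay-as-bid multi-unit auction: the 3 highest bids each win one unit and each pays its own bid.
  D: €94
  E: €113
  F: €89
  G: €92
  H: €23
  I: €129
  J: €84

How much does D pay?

D pays €94

Ordering the bids: 129 (I), 113 (E), 94 (D), 92 (G), 89 (F), …
Winners (3 units): I, E, D.
D wins → own bid €94.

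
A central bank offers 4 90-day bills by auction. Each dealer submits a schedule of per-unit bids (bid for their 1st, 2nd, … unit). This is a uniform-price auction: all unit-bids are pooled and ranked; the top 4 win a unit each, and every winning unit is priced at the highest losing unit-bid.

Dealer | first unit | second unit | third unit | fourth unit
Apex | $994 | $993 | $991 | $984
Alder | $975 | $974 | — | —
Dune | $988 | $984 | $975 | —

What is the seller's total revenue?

Merging the schedules and taking the best 4: 994 (Apex-1), 993 (Apex-2), 991 (Apex-3), 988 (Dune-1)
First bid not allocated: $984.
Allocation: Apex 3, Dune 1. Every unit priced at $984.
Revenue = 4 × 984 = $3,936.

Total revenue: $3,936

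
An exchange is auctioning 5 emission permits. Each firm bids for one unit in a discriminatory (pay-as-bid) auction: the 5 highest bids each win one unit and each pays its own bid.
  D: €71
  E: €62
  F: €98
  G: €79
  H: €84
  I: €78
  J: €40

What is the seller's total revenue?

Total revenue: €410

Bids ranked high→low: 98 (F), 84 (H), 79 (G), 78 (I), 71 (D), 62 (E), 40 (J)
Winners (5 units): F, H, G, I, D.
Total revenue = 98 + 84 + 79 + 78 + 71 = €410.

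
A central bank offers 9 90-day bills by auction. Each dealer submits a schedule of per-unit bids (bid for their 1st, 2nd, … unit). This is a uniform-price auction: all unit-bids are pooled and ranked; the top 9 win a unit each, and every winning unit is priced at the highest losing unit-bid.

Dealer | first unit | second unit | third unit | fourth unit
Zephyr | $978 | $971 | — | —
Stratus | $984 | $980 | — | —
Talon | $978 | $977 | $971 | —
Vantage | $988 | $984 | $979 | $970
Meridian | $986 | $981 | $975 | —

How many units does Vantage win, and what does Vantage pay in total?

Vantage: 3 units, pays $2,931

Merging the schedules and taking the best 9: 988 (Vantage-1), 986 (Meridian-1), 984 (Stratus-1), 984 (Vantage-2), 981 (Meridian-2), 980 (Stratus-2), 979 (Vantage-3), 978 (Zephyr-1), 978 (Talon-1)
The (k+1)-th unit-bid is $977.
Vantage wins 3 unit(s) at $977 each.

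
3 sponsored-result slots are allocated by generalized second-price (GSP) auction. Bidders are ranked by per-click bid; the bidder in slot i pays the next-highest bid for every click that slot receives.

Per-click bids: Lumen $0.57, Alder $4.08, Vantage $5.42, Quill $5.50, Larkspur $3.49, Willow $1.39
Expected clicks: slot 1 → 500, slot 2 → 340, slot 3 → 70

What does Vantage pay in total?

Vantage pays $1387.20

Sorting advertisers: $5.50 (Quill) > $5.42 (Vantage) > $4.08 (Alder) > $3.49 (Larkspur) > …
Vantage holds slot 2 → pays next bid $4.08 × 340 clicks = $1387.20.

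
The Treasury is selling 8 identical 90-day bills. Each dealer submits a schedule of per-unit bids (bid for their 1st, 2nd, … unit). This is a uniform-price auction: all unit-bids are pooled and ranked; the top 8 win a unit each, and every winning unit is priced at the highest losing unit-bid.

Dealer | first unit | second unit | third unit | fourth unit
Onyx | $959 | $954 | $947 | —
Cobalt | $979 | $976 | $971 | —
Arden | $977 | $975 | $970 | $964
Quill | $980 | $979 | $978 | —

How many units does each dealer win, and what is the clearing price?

Arden 2, Cobalt 3, Quill 3; clearing price $970

All unit-bids, highest first — top 8: 980 (Quill-1), 979 (Cobalt-1), 979 (Quill-2), 978 (Quill-3), 977 (Arden-1), 976 (Cobalt-2), 975 (Arden-2), 971 (Cobalt-3)
First bid not allocated: $970.
Allocation: Arden 2, Cobalt 3, Quill 3.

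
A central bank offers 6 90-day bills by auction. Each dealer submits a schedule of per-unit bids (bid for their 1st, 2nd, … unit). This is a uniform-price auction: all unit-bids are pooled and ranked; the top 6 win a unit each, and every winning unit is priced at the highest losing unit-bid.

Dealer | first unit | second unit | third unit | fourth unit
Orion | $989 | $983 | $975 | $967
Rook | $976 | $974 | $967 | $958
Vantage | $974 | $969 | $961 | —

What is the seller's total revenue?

Merging the schedules and taking the best 6: 989 (Orion-1), 983 (Orion-2), 976 (Rook-1), 975 (Orion-3), 974 (Rook-2), 974 (Vantage-1)
The (k+1)-th unit-bid is $969.
Allocation: Orion 3, Rook 2, Vantage 1. Every unit priced at $969.
Revenue = 6 × 969 = $5,814.

Total revenue: $5,814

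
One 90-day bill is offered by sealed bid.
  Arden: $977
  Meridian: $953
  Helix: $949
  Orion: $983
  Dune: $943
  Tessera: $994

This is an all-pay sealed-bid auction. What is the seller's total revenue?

Total revenue: $5,799

Sorting bids: 994 (Tessera) > 983 (Orion) > 977 (Arden) > 953 (Meridian) > 949 (Helix) > 943 (Dune)
Every bidder forfeits their bid regardless of winning.
Revenue = 977 + 953 + 949 + 983 + 943 + 994 = $5,799.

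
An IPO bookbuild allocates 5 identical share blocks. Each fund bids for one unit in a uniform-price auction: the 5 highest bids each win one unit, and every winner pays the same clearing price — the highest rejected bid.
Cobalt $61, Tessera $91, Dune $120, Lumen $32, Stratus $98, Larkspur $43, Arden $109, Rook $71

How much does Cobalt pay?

Cobalt pays $0

Sorting: 120 (Dune), 109 (Arden), 98 (Stratus), 91 (Tessera), 71 (Rook), 61 (Cobalt), 43 (Larkspur), …
The 5 highest are Dune, Arden, Stratus, Tessera, Rook.
First losing bid is Cobalt's $61, which sets the uniform price.
Cobalt does not win → pays $0.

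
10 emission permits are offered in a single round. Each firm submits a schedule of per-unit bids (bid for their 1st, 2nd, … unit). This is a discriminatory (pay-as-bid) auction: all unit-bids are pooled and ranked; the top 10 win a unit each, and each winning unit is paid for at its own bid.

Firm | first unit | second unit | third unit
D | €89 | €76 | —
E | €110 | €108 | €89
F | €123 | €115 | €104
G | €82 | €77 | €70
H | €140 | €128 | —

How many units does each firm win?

Pooled unit-bids ranked (top 10): 140 (H-1), 128 (H-2), 123 (F-1), 115 (F-2), 110 (E-1), 108 (E-2), 104 (F-3), 89 (D-1), 89 (E-3), 82 (G-1)
Next rejected bid: €77 (not a price — pay-as-bid).
Allocation: D 1, E 3, F 3, G 1, H 2.

D 1, E 3, F 3, G 1, H 2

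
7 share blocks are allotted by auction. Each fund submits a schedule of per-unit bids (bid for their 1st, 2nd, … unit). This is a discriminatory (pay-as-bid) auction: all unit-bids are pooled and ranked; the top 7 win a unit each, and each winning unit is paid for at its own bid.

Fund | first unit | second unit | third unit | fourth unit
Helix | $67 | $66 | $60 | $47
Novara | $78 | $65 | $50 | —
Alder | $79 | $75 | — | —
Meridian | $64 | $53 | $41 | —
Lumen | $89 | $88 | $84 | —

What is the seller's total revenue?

Total revenue: $560

Pooled unit-bids ranked (top 7): 89 (Lumen-1), 88 (Lumen-2), 84 (Lumen-3), 79 (Alder-1), 78 (Novara-1), 75 (Alder-2), 67 (Helix-1)
Next rejected bid: $66 (not a price — pay-as-bid).
Each winning unit pays its own bid.
Revenue = 89 + 88 + 84 + 79 + 78 + 75 + 67 = $560.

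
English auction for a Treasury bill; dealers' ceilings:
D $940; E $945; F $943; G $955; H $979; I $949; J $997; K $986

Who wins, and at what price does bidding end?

J wins at $986

Limits ranked: 997 (J) > 986 (K) > 979 (H) > 955 (G) > 949 (I) > 945 (E) > …
K is the last rival to drop out, at $986; J remains and wins at that price.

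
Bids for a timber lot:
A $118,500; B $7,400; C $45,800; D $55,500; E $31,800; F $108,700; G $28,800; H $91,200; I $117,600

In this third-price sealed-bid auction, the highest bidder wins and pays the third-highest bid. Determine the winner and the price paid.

Sorting bids: 118,500 (A) > 117,600 (I) > 108,700 (F) > 91,200 (H) > 55,500 (D) > 45,800 (C) > …
A wins; payment is bid #3 in the ranking = $108,700.

A pays $108,700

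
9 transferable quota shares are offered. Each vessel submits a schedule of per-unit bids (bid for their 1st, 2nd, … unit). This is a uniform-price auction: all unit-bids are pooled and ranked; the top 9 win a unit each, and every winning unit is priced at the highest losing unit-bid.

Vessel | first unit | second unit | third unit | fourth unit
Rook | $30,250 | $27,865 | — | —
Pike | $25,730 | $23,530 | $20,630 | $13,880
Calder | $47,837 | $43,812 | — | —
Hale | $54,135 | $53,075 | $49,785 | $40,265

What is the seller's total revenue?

All unit-bids, highest first — top 9: 54,135 (Hale-1), 53,075 (Hale-2), 49,785 (Hale-3), 47,837 (Calder-1), 43,812 (Calder-2), 40,265 (Hale-4), 30,250 (Rook-1), 27,865 (Rook-2), 25,730 (Pike-1)
The (k+1)-th unit-bid is $23,530.
Allocation: Calder 2, Hale 4, Pike 1, Rook 2. Every unit priced at $23,530.
Revenue = 9 × 23,530 = $211,770.

Total revenue: $211,770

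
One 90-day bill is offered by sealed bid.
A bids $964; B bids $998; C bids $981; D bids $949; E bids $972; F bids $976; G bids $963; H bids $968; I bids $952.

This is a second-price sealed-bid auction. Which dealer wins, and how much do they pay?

Sorting bids: 998 (B) > 981 (C) > 976 (F) > 972 (E) > 968 (H) > 964 (A) > …
Second-price: B pays C's bid of $981.

B pays $981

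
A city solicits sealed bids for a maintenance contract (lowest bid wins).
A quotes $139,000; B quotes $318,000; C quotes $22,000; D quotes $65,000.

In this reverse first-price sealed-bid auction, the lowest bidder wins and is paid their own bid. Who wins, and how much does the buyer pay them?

C is paid $22,000

Bids ranked: 22,000 (C) < 65,000 (D) < 139,000 (A) < 318,000 (B)
C has the lowest bid and is paid exactly that: $22,000.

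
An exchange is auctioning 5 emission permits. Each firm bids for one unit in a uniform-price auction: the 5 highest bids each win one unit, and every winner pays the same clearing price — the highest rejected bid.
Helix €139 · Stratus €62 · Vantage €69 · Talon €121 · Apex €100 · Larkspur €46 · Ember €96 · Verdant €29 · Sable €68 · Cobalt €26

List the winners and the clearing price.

Ordering the bids: 139 (Helix), 121 (Talon), 100 (Apex), 96 (Ember), 69 (Vantage), 68 (Sable), 62 (Stratus), …
Top 5: Helix, Talon, Apex, Ember, Vantage.
First losing bid is Sable's €68, which sets the uniform price.

Helix, Talon, Apex, Ember, Vantage; each pays €68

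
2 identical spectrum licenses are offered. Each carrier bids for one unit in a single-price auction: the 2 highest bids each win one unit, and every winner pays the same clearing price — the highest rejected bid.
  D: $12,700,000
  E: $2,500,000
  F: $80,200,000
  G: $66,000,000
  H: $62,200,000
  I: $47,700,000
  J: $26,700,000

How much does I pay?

Sorting: 80,200,000 (F), 66,000,000 (G), 62,200,000 (H), 47,700,000 (I), …
Top 2: F, G.
Highest unsuccessful bid: $62,200,000 → clearing price.
I does not win → pays $0.

I pays $0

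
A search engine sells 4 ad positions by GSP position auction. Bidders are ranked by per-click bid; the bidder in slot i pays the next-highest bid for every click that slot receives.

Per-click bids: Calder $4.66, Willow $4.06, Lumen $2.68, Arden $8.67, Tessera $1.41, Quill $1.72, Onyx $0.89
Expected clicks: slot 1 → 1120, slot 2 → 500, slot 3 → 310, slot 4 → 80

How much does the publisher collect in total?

Sorting advertisers: $8.67 (Arden) > $4.66 (Calder) > $4.06 (Willow) > $2.68 (Lumen) > $1.72 (Quill) > …
Slot 1: Arden pays $4.66 × 1120 = $5219.20
Slot 2: Calder pays $4.06 × 500 = $2030.00
Slot 3: Willow pays $2.68 × 310 = $830.80
Slot 4: Lumen pays $1.72 × 80 = $137.60
Total = $8217.60

Total revenue: $8217.60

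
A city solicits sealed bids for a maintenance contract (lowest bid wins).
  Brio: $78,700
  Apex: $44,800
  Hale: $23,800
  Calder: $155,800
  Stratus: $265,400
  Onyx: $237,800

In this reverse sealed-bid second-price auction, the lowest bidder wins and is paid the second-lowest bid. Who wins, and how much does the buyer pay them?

Rule: the lowest bidder wins and is paid the second-lowest bid.
Bids in order: 23,800 (Hale) < 44,800 (Apex) < 78,700 (Brio) < 155,800 (Calder) < 237,800 (Onyx) < 265,400 (Stratus)
Hale is lowest; is paid the second-lowest bid, $44,800.

Hale is paid $44,800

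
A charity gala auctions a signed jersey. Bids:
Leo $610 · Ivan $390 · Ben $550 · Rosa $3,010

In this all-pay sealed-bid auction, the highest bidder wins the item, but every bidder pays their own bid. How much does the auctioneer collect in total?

Total revenue: $4,560

Sorting bids: 3,010 (Rosa) > 610 (Leo) > 550 (Ben) > 390 (Ivan)
Every bidder forfeits their bid regardless of winning.
Revenue = 610 + 390 + 550 + 3,010 = $4,560.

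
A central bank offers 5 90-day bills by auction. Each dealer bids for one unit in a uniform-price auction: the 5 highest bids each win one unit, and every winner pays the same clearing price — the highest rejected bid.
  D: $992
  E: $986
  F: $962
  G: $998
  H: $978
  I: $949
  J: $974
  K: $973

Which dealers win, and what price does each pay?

Bids ranked high→low: 998 (G), 992 (D), 986 (E), 978 (H), 974 (J), 973 (K), 962 (F), …
Winners (5 units): G, D, E, H, J.
First losing bid is K's $973, which sets the uniform price.

G, D, E, H, J; each pays $973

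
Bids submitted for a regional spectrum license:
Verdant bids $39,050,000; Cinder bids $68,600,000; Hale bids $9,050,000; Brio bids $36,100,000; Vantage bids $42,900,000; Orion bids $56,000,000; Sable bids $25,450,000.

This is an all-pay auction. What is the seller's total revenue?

Rule: the highest bidder wins the item, but every bidder pays their own bid.
Bids in order: 68,600,000 (Cinder) > 56,000,000 (Orion) > 42,900,000 (Vantage) > 39,050,000 (Verdant) > 36,100,000 (Brio) > 25,450,000 (Sable) > …
Every bidder forfeits their bid regardless of winning.
Revenue = 39,050,000 + 68,600,000 + 9,050,000 + 36,100,000 + 42,900,000 + 56,000,000 + 25,450,000 = $277,150,000.

Total revenue: $277,150,000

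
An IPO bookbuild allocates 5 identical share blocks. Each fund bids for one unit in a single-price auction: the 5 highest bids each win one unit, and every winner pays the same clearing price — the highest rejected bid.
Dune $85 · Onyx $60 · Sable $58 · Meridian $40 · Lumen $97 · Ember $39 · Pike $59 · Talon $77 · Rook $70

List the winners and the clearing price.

Sorting: 97 (Lumen), 85 (Dune), 77 (Talon), 70 (Rook), 60 (Onyx), 59 (Pike), 58 (Sable), …
Winners (5 units): Lumen, Dune, Talon, Rook, Onyx.
Highest unsuccessful bid: $59 → clearing price.

Lumen, Dune, Talon, Rook, Onyx; each pays $59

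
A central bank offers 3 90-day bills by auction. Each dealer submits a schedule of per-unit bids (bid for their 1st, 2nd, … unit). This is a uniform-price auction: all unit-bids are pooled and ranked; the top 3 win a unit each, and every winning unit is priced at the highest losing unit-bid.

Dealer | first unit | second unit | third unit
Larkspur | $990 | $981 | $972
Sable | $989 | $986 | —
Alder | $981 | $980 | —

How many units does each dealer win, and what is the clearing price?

Larkspur 1, Sable 2; clearing price $981

Merging the schedules and taking the best 3: 990 (Larkspur-1), 989 (Sable-1), 986 (Sable-2)
First bid not allocated: $981.
Allocation: Larkspur 1, Sable 2.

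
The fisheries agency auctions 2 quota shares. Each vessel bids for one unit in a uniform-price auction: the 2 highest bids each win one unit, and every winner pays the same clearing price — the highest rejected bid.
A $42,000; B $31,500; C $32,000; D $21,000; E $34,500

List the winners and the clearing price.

A, E; each pays $32,000

Bids ranked high→low: 42,000 (A), 34,500 (E), 32,000 (C), 31,500 (B), …
Winners (2 units): A, E.
First losing bid is C's $32,000, which sets the uniform price.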